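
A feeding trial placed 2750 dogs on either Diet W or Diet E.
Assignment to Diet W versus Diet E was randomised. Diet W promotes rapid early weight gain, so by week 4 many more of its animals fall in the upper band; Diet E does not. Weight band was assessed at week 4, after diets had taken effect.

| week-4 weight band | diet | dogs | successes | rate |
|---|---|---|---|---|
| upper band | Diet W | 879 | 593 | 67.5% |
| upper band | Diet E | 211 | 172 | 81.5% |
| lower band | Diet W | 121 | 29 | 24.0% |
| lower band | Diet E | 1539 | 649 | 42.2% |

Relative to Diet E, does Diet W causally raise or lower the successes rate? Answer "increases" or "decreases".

Week-4 weight band is downstream of the diet. One should not condition on a consequence of treatment, so the overall rates are the right comparison.
Pooled: Diet W 62.2% vs Diet E 46.9%; Diet W is higher overall.

increases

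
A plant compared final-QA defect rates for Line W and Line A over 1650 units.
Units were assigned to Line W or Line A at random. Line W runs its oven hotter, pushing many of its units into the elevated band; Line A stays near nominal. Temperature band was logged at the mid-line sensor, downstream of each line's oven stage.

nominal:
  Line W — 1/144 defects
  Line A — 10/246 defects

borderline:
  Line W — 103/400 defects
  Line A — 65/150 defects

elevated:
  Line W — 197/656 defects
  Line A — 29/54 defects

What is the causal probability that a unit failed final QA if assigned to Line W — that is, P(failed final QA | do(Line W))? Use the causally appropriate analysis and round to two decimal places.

0.25

Because the line influences in-process temperature band, in-process temperature band is a post-treatment mediator, not a confounder. Stratifying on it would bias the estimate; the causal effect is the crude pooled difference.
So P(outcome | do(Line W)) is just the pooled rate for Line W: 301/1200 = 0.251.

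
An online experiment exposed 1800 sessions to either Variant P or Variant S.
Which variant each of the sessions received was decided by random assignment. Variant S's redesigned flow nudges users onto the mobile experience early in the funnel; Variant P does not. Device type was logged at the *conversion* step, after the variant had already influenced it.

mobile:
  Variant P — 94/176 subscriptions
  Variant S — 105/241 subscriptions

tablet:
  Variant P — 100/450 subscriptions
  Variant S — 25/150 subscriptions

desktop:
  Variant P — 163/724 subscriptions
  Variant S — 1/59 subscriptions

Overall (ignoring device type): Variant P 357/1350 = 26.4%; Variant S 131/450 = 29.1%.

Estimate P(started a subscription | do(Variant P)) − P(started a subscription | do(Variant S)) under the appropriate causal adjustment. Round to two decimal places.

-0.03

Variant P is higher inside every device type stratum but Variant S is higher in aggregate. Whether to stratify depends on how device type relates to the variant.
Device type here is a post-treatment variable shaped by the variant; conditioning on it would introduce bias rather than remove it. The overall comparison is the causal one.
The causal difference is the pooled difference: 0.264 − 0.291 = -0.027.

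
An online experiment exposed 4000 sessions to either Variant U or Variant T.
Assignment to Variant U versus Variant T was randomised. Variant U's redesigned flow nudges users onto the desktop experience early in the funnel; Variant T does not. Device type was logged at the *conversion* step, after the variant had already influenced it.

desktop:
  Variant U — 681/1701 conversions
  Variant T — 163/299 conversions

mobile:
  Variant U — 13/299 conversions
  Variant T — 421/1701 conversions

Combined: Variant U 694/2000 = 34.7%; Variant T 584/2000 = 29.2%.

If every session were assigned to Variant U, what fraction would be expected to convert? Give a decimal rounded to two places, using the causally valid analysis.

The stratified and pooled comparisons disagree (Variant T wins within each device type; Variant U wins overall), so the answer turns on the causal role of device type.
Device type lies on the pathway variant → device type → outcome, so adjusting for it blocks the indirect effect. For the total causal effect of variant, use the unadjusted pooled rates.
So P(outcome | do(Variant U)) is just the pooled rate for Variant U: 694/2000 = 0.347.

0.35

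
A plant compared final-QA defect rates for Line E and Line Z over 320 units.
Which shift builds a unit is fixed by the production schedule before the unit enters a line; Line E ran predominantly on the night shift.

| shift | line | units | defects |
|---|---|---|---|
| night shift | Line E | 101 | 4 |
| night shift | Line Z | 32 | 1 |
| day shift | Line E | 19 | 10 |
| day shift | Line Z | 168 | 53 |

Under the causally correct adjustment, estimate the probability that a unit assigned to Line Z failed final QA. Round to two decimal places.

0.20

Shift satisfies the back-door criterion: it is not a descendant of the line, and it blocks the spurious path from line to outcome. Adjusting for it (i.e., using the within-shift rates) gives the causal effect.
Standardising Line Z to the population shift mix: 0.416·1/32 + 0.584·53/168 = 0.197.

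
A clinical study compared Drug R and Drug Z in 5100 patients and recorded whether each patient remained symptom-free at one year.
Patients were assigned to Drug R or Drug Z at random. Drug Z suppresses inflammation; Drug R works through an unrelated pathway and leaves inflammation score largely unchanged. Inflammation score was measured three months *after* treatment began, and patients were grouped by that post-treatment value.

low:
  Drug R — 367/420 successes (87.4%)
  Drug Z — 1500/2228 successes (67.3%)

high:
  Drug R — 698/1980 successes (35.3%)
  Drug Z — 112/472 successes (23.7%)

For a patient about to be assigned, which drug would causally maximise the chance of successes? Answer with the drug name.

The stratified and pooled comparisons disagree (Drug R wins within each inflammation score; Drug Z wins overall), so the answer turns on the causal role of inflammation score.
Stratifying would compare drugs among patients the drugs themselves sorted into inflammation score groups — a form of selection on an intermediate. The unconditioned pooled rates give the total causal effect.
Pooled: Drug R 44.4% vs Drug Z 59.7%; Drug Z is higher overall.

Drug Z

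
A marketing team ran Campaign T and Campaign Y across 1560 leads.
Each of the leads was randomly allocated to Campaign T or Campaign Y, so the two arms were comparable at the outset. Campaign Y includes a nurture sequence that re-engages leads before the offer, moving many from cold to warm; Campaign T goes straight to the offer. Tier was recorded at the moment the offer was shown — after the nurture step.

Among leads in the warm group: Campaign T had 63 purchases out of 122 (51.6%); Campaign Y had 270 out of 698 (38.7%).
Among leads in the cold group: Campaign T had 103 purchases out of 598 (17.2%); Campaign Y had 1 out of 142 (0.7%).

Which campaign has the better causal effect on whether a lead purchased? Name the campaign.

Engagement tier lies on the pathway campaign → engagement tier → outcome, so adjusting for it blocks the indirect effect. For the total causal effect of campaign, use the unadjusted pooled rates.
Pooled: Campaign T 23.1% vs Campaign Y 32.3%; Campaign Y is higher overall.

Campaign Y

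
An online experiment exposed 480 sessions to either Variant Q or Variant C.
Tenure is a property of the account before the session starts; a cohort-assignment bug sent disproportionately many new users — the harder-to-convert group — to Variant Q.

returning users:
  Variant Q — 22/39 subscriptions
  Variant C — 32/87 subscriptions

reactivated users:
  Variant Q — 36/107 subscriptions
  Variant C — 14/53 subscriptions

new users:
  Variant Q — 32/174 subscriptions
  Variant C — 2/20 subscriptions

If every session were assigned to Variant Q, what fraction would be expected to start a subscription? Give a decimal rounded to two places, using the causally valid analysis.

0.33

The user tenure-specific comparison favours Variant Q throughout, but the pooled figures favour Variant C. The question is whether to condition on user tenure.
Here user tenure is a common cause — it drives both which variant a case falls under and the outcome. The crude comparison mixes populations; the stratum-specific rates are the causally relevant ones.
Standardising Variant Q to the population user tenure mix: 0.263·22/39 + 0.333·36/107 + 0.404·32/174 = 0.335.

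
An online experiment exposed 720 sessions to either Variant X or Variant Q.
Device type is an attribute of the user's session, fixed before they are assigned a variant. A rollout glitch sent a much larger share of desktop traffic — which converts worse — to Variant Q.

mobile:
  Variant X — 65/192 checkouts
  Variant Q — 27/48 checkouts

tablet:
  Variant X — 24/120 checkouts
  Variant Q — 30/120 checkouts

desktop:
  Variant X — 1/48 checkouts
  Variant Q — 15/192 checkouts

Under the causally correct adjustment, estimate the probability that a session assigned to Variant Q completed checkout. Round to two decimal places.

0.30

Here device type is a common cause — it drives both which variant a case falls under and the outcome. The crude comparison mixes populations; the stratum-specific rates are the causally relevant ones.
Standardising Variant Q to the population device type mix: 0.333·27/48 + 0.333·30/120 + 0.333·15/192 = 0.297.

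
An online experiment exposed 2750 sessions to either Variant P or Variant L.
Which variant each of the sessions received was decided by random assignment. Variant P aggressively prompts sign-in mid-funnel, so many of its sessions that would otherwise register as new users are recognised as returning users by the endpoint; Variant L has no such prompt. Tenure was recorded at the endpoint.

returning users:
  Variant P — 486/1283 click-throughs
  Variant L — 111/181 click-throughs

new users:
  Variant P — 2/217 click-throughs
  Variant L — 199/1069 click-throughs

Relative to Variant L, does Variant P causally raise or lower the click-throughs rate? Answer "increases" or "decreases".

increases

The user tenure-specific comparison favours Variant L throughout, but the pooled figures favour Variant P. The question is whether to condition on user tenure.
User tenure is downstream of the variant. One should not condition on a consequence of treatment, so the overall rates are the right comparison.
Pooled: Variant P 32.5% vs Variant L 24.8%; Variant P is higher overall.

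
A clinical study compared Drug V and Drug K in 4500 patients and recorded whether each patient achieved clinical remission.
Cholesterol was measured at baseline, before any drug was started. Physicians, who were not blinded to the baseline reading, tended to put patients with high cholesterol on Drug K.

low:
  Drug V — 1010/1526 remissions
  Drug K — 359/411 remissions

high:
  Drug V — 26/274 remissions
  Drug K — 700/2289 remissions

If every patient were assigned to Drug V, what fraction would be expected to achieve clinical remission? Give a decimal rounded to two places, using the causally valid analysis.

The cholesterol-specific comparison favours Drug K throughout, but the pooled figures favour Drug V. The question is whether to condition on cholesterol.
Cholesterol differs across drugs for reasons unrelated to any effect of the drug itself, and it separately predicts the outcome — a classic confounder. We must compare within cholesterol levels.
Standardising Drug V to the population cholesterol mix: 0.430·1010/1526 + 0.570·26/274 = 0.339.

0.34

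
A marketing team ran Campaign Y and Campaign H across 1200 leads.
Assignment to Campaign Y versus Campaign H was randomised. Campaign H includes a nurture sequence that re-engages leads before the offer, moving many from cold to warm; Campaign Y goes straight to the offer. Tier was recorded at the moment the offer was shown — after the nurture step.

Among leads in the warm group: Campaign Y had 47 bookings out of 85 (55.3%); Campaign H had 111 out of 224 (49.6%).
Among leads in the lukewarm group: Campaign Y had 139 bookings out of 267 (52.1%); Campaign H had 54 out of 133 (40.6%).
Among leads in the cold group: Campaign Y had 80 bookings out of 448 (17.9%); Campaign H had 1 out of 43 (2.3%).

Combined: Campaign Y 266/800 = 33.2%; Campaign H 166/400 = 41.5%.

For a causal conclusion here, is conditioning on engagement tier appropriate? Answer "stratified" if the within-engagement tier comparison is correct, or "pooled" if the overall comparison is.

pooled

The engagement tier-specific comparison favours Campaign Y throughout, but the pooled figures favour Campaign H. The question is whether to condition on engagement tier.
Engagement tier here is a post-treatment variable shaped by the campaign; conditioning on it would introduce bias rather than remove it. The overall comparison is the causal one.
Pooled: Campaign Y 33.2% vs Campaign H 41.5%; Campaign H is higher overall.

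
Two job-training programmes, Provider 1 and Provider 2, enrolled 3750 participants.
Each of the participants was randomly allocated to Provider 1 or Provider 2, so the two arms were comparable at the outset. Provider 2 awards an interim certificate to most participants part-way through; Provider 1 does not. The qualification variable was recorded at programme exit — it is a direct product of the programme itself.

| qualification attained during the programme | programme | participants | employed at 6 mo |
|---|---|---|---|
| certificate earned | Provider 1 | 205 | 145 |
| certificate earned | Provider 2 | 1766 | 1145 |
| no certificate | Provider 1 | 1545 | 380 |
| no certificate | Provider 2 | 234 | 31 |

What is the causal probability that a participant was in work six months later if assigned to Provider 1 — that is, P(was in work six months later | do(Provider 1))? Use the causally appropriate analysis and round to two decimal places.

0.30

The qualification attained during the programme-specific comparison favours Provider 1 throughout, but the pooled figures favour Provider 2. The question is whether to condition on qualification attained during the programme.
Qualification attained during the programme here is a post-treatment variable shaped by the programme; conditioning on it would introduce bias rather than remove it. The overall comparison is the causal one.
So P(outcome | do(Provider 1)) is just the pooled rate for Provider 1: 525/1750 = 0.300.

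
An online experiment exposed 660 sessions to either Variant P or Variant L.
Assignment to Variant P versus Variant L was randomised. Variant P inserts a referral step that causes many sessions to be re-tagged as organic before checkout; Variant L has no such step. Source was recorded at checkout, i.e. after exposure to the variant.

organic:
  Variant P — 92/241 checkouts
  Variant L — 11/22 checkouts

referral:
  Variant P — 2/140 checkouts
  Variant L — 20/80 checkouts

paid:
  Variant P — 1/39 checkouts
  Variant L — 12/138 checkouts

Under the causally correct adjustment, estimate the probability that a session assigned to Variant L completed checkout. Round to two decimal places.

Traffic source is downstream of the variant. One should not condition on a consequence of treatment, so the overall rates are the right comparison.
So P(outcome | do(Variant L)) is just the pooled rate for Variant L: 43/240 = 0.179.

0.18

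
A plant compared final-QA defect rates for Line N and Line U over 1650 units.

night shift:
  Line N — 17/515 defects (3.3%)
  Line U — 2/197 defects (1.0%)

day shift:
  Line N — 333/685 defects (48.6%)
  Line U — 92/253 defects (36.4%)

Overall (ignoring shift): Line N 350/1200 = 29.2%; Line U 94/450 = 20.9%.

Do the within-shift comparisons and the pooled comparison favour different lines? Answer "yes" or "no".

Within each shift level (night shift 3.3% vs 1.0%; day shift 48.6% vs 36.4%), Line U has the lower rate every time. Pooled: 29.2% vs 20.9% — Line U has the lower rate overall. They agree.

no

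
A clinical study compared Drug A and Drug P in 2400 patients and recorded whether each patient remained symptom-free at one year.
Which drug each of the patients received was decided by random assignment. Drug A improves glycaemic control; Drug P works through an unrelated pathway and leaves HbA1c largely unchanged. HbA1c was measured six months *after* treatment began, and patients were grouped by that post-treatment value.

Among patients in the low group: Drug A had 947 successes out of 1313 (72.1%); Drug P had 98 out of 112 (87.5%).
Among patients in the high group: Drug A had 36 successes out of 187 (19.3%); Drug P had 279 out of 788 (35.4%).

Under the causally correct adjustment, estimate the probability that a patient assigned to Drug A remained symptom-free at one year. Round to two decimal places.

0.66

The stratified and pooled comparisons disagree (Drug P wins within each HbA1c; Drug A wins overall), so the answer turns on the causal role of HbA1c.
HbA1c is downstream of the drug. One should not condition on a consequence of treatment, so the overall rates are the right comparison.
So P(outcome | do(Drug A)) is just the pooled rate for Drug A: 983/1500 = 0.655.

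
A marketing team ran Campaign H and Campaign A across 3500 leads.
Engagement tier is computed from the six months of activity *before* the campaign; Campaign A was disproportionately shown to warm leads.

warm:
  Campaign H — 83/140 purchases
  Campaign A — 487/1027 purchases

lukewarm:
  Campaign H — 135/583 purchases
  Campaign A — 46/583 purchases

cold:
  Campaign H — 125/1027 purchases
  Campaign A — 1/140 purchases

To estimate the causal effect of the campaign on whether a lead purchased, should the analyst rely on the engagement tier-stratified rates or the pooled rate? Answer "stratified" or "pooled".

Campaign H is higher inside every engagement tier stratum but Campaign A is higher in aggregate. Whether to stratify depends on how engagement tier relates to the campaign.
Nothing the campaign does changes engagement tier; the imbalance is an allocation artefact. With engagement tier also predicting the outcome, the pooled figure is confounded, and the within-stratum comparison is the causal one.
Within each level — warm: 59.3% vs 47.4%; lukewarm: 23.2% vs 7.9%; cold: 12.2% vs 0.7% — Campaign H is higher every time.

stratified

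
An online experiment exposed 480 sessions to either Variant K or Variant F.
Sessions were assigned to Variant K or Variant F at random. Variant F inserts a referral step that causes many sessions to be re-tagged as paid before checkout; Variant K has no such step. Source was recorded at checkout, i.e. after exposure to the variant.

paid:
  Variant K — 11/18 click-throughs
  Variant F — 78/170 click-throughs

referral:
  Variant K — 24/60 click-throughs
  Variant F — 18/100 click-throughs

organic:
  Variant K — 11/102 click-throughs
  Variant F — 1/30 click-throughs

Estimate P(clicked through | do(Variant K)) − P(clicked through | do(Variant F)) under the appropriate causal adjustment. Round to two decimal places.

-0.07

Because the variant influences traffic source, traffic source is a post-treatment mediator, not a confounder. Stratifying on it would bias the estimate; the causal effect is the crude pooled difference.
The causal difference is the pooled difference: 0.256 − 0.323 = -0.068.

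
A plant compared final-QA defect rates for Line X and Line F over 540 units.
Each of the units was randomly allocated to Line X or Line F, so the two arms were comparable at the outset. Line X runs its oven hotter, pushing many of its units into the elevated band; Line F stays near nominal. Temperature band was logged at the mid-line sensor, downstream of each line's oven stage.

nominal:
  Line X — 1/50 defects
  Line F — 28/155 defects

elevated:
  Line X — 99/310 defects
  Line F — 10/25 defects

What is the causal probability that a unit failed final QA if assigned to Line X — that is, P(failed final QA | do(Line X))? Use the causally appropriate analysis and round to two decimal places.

The distribution of in-process temperature band is itself part of what the line does — it is an intermediate outcome. Holding it fixed would remove that part of the effect; the total effect is the pooled difference.
So P(outcome | do(Line X)) is just the pooled rate for Line X: 100/360 = 0.278.

0.28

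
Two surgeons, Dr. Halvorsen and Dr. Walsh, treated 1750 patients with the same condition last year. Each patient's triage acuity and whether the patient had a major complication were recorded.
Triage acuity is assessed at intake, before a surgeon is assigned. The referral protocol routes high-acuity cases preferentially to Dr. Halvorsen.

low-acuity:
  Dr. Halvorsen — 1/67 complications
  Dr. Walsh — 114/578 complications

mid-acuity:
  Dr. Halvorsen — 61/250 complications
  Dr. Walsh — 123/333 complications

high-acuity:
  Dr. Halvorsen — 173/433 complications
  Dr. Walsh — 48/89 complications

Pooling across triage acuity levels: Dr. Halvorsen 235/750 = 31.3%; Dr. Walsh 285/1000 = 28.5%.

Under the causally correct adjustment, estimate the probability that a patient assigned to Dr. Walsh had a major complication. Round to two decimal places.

0.36

Triage acuity is set before the surgeon has any effect — it is not caused by the surgeon — and it independently drives the outcome. That makes it a confounder, so the causal comparison is within triage acuity levels.
Standardising Dr. Walsh to the population triage acuity mix: 0.369·114/578 + 0.333·123/333 + 0.298·48/89 = 0.357.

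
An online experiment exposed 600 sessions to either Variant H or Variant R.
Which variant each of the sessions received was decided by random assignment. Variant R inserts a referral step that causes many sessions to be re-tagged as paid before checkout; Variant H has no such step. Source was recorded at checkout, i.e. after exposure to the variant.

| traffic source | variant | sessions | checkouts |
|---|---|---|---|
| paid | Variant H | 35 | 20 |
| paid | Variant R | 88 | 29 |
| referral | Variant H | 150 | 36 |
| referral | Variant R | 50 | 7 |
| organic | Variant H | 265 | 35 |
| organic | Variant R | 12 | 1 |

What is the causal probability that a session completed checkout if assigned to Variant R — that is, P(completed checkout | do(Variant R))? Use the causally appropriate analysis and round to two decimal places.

Variant H is higher inside every traffic source stratum but Variant R is higher in aggregate. Whether to stratify depends on how traffic source relates to the variant.
Because the variant influences traffic source, traffic source is a post-treatment mediator, not a confounder. Stratifying on it would bias the estimate; the causal effect is the crude pooled difference.
So P(outcome | do(Variant R)) is just the pooled rate for Variant R: 37/150 = 0.247.

0.25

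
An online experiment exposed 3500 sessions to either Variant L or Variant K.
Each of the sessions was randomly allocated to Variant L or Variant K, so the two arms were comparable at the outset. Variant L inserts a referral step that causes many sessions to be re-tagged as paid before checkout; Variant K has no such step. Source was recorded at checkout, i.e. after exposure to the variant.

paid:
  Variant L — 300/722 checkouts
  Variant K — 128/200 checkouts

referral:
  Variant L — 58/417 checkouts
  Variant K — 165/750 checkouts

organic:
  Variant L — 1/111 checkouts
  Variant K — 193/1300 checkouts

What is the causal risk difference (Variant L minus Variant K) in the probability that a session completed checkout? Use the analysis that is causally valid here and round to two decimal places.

+0.07

Traffic source here is a post-treatment variable shaped by the variant; conditioning on it would introduce bias rather than remove it. The overall comparison is the causal one.
The causal difference is the pooled difference: 0.287 − 0.216 = +0.071.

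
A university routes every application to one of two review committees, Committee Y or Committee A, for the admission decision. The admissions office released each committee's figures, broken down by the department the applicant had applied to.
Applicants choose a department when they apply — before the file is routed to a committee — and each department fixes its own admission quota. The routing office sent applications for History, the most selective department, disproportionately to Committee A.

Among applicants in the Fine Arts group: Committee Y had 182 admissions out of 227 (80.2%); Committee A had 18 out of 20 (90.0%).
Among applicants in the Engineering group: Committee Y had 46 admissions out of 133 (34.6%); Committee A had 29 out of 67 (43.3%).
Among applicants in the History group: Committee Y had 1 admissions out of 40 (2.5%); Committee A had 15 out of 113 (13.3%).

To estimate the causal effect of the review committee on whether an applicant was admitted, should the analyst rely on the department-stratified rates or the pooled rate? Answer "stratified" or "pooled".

The imbalance in department arose from how applicants were allocated, not from anything the review committee did; and department independently affects the outcome. The pooled gap is confounded — condition on department.
Within each level — Fine Arts: 80.2% vs 90.0%; Engineering: 34.6% vs 43.3%; History: 2.5% vs 13.3% — Committee A is higher every time.

stratified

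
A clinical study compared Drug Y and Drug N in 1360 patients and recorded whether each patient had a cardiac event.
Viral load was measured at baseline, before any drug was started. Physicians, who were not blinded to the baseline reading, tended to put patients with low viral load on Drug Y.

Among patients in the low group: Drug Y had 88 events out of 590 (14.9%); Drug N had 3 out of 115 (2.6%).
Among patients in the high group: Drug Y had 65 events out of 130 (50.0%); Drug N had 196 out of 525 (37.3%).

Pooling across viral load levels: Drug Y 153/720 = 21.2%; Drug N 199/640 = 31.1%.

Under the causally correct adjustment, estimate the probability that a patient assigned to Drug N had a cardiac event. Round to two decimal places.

0.19

The imbalance in viral load arose from how patients were allocated, not from anything the drug did; and viral load independently affects the outcome. The pooled gap is confounded — condition on viral load.
Standardising Drug N to the population viral load mix: 0.518·3/115 + 0.482·196/525 = 0.193.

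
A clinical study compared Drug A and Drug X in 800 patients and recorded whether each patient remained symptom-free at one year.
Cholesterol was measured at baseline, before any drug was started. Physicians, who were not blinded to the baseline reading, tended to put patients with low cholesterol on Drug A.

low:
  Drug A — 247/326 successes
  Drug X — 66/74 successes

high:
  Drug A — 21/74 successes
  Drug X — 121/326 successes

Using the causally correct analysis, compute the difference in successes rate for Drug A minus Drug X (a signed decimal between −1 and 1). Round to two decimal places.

-0.11

The cholesterol-specific comparison favours Drug X throughout, but the pooled figures favour Drug A. The question is whether to condition on cholesterol.
The imbalance in cholesterol arose from how patients were allocated, not from anything the drug did; and cholesterol independently affects the outcome. The pooled gap is confounded — condition on cholesterol.
Adjusting over the population distribution of cholesterol: 0.500·(0.758−0.892) + 0.500·(0.284−0.371) = -0.111.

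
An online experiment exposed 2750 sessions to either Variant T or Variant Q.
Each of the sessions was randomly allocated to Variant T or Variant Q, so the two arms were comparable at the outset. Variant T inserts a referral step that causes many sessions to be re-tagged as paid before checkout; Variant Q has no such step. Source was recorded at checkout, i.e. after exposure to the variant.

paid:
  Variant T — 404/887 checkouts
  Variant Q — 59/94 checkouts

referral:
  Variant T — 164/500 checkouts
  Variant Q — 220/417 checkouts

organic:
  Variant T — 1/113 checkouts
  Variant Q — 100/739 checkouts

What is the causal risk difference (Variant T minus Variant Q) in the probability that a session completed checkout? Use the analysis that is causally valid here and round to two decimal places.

+0.08

Within every traffic source level Variant Q has the higher rate, yet pooled Variant T does — Simpson's reversal.
Stratifying would compare variants among sessions the variants themselves sorted into traffic source groups — a form of selection on an intermediate. The unconditioned pooled rates give the total causal effect.
The causal difference is the pooled difference: 0.379 − 0.303 = +0.076.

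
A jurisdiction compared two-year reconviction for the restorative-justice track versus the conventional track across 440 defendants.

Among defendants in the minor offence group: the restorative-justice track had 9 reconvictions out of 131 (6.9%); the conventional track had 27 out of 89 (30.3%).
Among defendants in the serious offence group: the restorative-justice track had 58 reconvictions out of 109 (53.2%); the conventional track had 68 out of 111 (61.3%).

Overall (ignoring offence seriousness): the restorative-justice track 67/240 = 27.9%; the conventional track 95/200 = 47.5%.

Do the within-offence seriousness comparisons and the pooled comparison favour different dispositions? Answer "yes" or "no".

no

Within each offence seriousness level (minor offence 6.9% vs 30.3%; serious offence 53.2% vs 61.3%), the restorative-justice track has the lower rate every time. Pooled: 27.9% vs 47.5% — the restorative-justice track has the lower rate overall. They agree.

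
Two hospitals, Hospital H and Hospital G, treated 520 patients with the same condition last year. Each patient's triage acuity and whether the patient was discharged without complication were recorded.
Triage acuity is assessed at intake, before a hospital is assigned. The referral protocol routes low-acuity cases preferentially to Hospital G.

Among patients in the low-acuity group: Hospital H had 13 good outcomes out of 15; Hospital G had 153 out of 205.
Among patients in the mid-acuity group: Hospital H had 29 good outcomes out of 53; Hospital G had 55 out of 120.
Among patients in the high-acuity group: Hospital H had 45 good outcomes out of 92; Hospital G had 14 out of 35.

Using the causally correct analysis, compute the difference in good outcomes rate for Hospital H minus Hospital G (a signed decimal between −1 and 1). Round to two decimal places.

+0.10

Hospital H is higher inside every triage acuity stratum but Hospital G is higher in aggregate. Whether to stratify depends on how triage acuity relates to the hospital.
The imbalance in triage acuity arose from how patients were allocated, not from anything the hospital did; and triage acuity independently affects the outcome. The pooled gap is confounded — condition on triage acuity.
Adjusting over the population distribution of triage acuity: 0.423·(0.867−0.746) + 0.333·(0.547−0.458) + 0.244·(0.489−0.400) = +0.102.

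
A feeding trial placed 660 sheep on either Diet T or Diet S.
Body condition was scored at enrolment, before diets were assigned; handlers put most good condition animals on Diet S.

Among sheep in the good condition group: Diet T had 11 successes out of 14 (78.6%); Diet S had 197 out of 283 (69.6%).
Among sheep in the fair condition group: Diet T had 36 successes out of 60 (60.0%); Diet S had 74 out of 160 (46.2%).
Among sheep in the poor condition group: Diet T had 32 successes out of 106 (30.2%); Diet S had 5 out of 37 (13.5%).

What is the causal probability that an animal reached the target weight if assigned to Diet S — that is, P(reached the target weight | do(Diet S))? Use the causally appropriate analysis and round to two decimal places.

0.50

Here starting body condition is a common cause — it drives both which diet a case falls under and the outcome. The crude comparison mixes populations; the stratum-specific rates are the causally relevant ones.
Standardising Diet S to the population starting body condition mix: 0.450·197/283 + 0.333·74/160 + 0.217·5/37 = 0.497.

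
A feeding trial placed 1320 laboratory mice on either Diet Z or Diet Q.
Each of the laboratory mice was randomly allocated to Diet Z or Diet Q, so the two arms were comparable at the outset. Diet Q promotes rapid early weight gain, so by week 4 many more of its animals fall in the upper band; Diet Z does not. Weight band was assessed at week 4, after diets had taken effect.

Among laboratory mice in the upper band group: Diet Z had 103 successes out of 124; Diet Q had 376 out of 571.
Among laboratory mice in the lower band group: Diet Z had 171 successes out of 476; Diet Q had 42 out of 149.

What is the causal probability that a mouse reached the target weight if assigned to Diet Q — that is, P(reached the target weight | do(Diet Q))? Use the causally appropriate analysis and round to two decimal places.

0.58

Within every week-4 weight band level Diet Z has the higher rate, yet pooled Diet Q does — Simpson's reversal.
Stratifying would compare diets among laboratory mice the diets themselves sorted into week-4 weight band groups — a form of selection on an intermediate. The unconditioned pooled rates give the total causal effect.
So P(outcome | do(Diet Q)) is just the pooled rate for Diet Q: 418/720 = 0.581.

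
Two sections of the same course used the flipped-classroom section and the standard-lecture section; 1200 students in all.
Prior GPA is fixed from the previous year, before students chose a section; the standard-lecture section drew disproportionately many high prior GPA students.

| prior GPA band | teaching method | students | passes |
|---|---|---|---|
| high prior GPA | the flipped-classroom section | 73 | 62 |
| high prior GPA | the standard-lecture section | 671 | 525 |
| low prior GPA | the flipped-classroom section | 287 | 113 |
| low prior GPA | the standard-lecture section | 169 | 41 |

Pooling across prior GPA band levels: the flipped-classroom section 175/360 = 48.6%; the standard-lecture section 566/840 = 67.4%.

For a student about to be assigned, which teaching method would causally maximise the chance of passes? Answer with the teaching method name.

the flipped-classroom section

Prior GPA band is set before the teaching method has any effect — it is not caused by the teaching method — and it independently drives the outcome. That makes it a confounder, so the causal comparison is within prior GPA band levels.
Within each level — high prior GPA: 84.9% vs 78.2%; low prior GPA: 39.4% vs 24.3% — the flipped-classroom section is higher every time.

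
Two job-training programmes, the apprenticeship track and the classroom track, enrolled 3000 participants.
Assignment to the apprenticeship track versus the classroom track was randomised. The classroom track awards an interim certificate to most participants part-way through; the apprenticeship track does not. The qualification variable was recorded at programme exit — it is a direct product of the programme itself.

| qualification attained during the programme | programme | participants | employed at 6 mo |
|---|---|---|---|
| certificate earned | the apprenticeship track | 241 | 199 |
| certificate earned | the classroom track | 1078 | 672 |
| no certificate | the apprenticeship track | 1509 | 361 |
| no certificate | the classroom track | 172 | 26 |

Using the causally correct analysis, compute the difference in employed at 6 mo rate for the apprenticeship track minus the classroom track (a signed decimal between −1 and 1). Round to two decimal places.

-0.24

Qualification attained during the programme is downstream of the programme. One should not condition on a consequence of treatment, so the overall rates are the right comparison.
The causal difference is the pooled difference: 0.320 − 0.558 = -0.238.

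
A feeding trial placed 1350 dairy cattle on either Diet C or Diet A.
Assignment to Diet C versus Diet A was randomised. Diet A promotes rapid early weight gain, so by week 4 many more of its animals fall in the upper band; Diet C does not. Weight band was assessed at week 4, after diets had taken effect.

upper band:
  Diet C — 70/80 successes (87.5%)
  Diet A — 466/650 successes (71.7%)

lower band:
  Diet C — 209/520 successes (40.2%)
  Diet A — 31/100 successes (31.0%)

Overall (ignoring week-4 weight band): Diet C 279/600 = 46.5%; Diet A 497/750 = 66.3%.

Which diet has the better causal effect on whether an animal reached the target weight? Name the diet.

Diet C is higher inside every week-4 weight band stratum but Diet A is higher in aggregate. Whether to stratify depends on how week-4 weight band relates to the diet.
Week-4 weight band is downstream of the diet. One should not condition on a consequence of treatment, so the overall rates are the right comparison.
Pooled: Diet C 46.5% vs Diet A 66.3%; Diet A is higher overall.

Diet A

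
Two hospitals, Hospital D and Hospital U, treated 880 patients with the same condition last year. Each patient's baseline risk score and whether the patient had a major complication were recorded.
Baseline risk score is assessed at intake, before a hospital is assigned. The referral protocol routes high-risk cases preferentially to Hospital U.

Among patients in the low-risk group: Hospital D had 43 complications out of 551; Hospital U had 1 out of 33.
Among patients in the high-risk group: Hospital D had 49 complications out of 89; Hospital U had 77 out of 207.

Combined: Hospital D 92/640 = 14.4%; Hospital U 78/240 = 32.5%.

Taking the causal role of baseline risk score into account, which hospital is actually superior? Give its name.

Hospital U

The imbalance in baseline risk score arose from how patients were allocated, not from anything the hospital did; and baseline risk score independently affects the outcome. The pooled gap is confounded — condition on baseline risk score.
Within each level — low-risk: 7.8% vs 3.0%; high-risk: 55.1% vs 37.2% — Hospital U is lower every time.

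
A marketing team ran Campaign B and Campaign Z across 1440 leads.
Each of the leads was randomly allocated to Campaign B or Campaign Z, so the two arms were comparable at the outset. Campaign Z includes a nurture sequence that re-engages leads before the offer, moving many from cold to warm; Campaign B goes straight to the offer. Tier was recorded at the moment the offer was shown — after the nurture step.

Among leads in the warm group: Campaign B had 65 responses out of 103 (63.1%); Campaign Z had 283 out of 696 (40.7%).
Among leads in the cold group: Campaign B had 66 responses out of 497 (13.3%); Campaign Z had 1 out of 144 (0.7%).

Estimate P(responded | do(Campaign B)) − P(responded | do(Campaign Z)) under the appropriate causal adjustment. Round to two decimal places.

-0.12

Engagement tier here is a post-treatment variable shaped by the campaign; conditioning on it would introduce bias rather than remove it. The overall comparison is the causal one.
The causal difference is the pooled difference: 0.218 − 0.338 = -0.120.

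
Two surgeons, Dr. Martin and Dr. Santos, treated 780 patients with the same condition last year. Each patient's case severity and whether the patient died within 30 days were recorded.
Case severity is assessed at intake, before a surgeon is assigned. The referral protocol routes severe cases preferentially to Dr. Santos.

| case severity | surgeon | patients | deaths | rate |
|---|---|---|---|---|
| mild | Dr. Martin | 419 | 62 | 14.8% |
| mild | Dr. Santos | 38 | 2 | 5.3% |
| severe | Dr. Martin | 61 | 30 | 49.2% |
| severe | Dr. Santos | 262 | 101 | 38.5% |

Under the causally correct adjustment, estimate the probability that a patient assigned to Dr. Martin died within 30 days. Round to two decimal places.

The stratified and pooled comparisons disagree (Dr. Santos wins within each case severity; Dr. Martin wins overall), so the answer turns on the causal role of case severity.
The imbalance in case severity arose from how patients were allocated, not from anything the surgeon did; and case severity independently affects the outcome. The pooled gap is confounded — condition on case severity.
Standardising Dr. Martin to the population case severity mix: 0.586·62/419 + 0.414·30/61 = 0.290.

0.29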